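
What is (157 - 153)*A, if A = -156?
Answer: -624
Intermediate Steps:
(157 - 153)*A = (157 - 153)*(-156) = 4*(-156) = -624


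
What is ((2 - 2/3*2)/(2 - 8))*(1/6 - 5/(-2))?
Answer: -8/27 ≈ -0.29630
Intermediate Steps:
((2 - 2/3*2)/(2 - 8))*(1/6 - 5/(-2)) = ((2 - 2*⅓*2)/(-6))*(1*(⅙) - 5*(-½)) = ((2 - ⅔*2)*(-⅙))*(⅙ + 5/2) = ((2 - 4/3)*(-⅙))*(8/3) = ((⅔)*(-⅙))*(8/3) = -⅑*8/3 = -8/27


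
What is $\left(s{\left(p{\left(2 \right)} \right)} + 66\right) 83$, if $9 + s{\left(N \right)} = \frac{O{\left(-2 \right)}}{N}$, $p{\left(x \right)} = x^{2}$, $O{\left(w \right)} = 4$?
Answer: $4814$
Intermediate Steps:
$s{\left(N \right)} = -9 + \frac{4}{N}$
$\left(s{\left(p{\left(2 \right)} \right)} + 66\right) 83 = \left(\left(-9 + \frac{4}{2^{2}}\right) + 66\right) 83 = \left(\left(-9 + \frac{4}{4}\right) + 66\right) 83 = \left(\left(-9 + 4 \cdot \frac{1}{4}\right) + 66\right) 83 = \left(\left(-9 + 1\right) + 66\right) 83 = \left(-8 + 66\right) 83 = 58 \cdot 83 = 4814$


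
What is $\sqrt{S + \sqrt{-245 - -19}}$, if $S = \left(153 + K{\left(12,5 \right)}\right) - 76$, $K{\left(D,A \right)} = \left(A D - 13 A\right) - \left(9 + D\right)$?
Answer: $\sqrt{51 + i \sqrt{226}} \approx 7.217 + 1.0415 i$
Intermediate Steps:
$K{\left(D,A \right)} = -9 - D - 13 A + A D$ ($K{\left(D,A \right)} = \left(- 13 A + A D\right) - \left(9 + D\right) = -9 - D - 13 A + A D$)
$S = 51$ ($S = \left(153 - 26\right) - 76 = 127 - 76 = 51$)
$\sqrt{S + \sqrt{-245 - -19}} = \sqrt{51 + \sqrt{-245 - -19}} = \sqrt{51 + \sqrt{-245 + \left(-14 + 33\right)}} = \sqrt{51 + \sqrt{-245 + 19}} = \sqrt{51 + \sqrt{-226}} = \sqrt{51 + i \sqrt{226}}$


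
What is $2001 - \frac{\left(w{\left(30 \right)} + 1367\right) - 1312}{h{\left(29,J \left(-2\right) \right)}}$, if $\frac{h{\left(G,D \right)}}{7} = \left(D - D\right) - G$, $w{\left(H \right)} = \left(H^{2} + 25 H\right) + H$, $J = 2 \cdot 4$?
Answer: $\frac{407938}{203} \approx 2009.5$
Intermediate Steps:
$J = 8$
$w{\left(H \right)} = H^{2} + 26 H$
$h{\left(G,D \right)} = - 7 G$ ($h{\left(G,D \right)} = 7 \left(\left(D - D\right) - G\right) = 7 \left(0 - G\right) = 7 \left(- G\right) = - 7 G$)
$2001 - \frac{\left(w{\left(30 \right)} + 1367\right) - 1312}{h{\left(29,J \left(-2\right) \right)}} = 2001 - \frac{\left(30 \left(26 + 30\right) + 1367\right) - 1312}{\left(-7\right) 29} = 2001 - \frac{\left(30 \cdot 56 + 1367\right) - 1312}{-203} = 2001 - \left(\left(1680 + 1367\right) - 1312\right) \left(- \frac{1}{203}\right) = 2001 - \left(3047 - 1312\right) \left(- \frac{1}{203}\right) = 2001 - 1735 \left(- \frac{1}{203}\right) = 2001 - - \frac{1735}{203} = 2001 + \frac{1735}{203} = \frac{407938}{203}$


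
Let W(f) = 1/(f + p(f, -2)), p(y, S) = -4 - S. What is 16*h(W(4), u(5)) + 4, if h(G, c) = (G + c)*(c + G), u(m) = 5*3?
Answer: 3848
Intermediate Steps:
u(m) = 15
W(f) = 1/(-2 + f) (W(f) = 1/(f + (-4 - 1*(-2))) = 1/(f + (-4 + 2)) = 1/(f - 2) = 1/(-2 + f))
h(G, c) = (G + c)² (h(G, c) = (G + c)*(G + c) = (G + c)²)
16*h(W(4), u(5)) + 4 = 16*(1/(-2 + 4) + 15)² + 4 = 16*(1/2 + 15)² + 4 = 16*(½ + 15)² + 4 = 16*(31/2)² + 4 = 16*(961/4) + 4 = 3844 + 4 = 3848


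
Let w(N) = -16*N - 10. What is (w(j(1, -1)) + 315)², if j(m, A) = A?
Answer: 103041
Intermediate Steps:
w(N) = -10 - 16*N
(w(j(1, -1)) + 315)² = ((-10 - 16*(-1)) + 315)² = ((-10 + 16) + 315)² = (6 + 315)² = 321² = 103041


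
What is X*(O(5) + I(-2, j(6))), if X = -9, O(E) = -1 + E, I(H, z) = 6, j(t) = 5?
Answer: -90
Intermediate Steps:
X*(O(5) + I(-2, j(6))) = -9*((-1 + 5) + 6) = -9*(4 + 6) = -9*10 = -90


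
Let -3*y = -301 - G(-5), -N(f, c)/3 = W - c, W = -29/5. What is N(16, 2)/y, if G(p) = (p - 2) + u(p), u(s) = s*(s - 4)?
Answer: 117/565 ≈ 0.20708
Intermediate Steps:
u(s) = s*(-4 + s)
W = -29/5 (W = -29*1/5 = -29/5 ≈ -5.8000)
G(p) = -2 + p + p*(-4 + p) (G(p) = (p - 2) + p*(-4 + p) = (-2 + p) + p*(-4 + p) = -2 + p + p*(-4 + p))
N(f, c) = 87/5 + 3*c (N(f, c) = -3*(-29/5 - c) = 87/5 + 3*c)
y = 113 (y = -(-301 - (-2 - 5 - 5*(-4 - 5)))/3 = -(-301 - (-2 - 5 - 5*(-9)))/3 = -(-301 - (-2 - 5 + 45))/3 = -(-301 - 1*38)/3 = -(-301 - 38)/3 = -1/3*(-339) = 113)
N(16, 2)/y = (87/5 + 3*2)/113 = (87/5 + 6)*(1/113) = (117/5)*(1/113) = 117/565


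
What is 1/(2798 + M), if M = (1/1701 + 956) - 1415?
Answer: 1701/3978640 ≈ 0.00042753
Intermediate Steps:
M = -780758/1701 (M = (1/1701 + 956) - 1415 = 1626157/1701 - 1415 = -780758/1701 ≈ -459.00)
1/(2798 + M) = 1/(2798 - 780758/1701) = 1/(3978640/1701) = 1701/3978640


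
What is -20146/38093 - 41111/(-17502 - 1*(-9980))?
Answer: 1414503111/286535546 ≈ 4.9366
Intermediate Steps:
-20146/38093 - 41111/(-17502 - 1*(-9980)) = -20146*1/38093 - 41111/(-17502 + 9980) = -20146/38093 - 41111/(-7522) = -20146/38093 - 41111*(-1/7522) = -20146/38093 + 41111/7522 = 1414503111/286535546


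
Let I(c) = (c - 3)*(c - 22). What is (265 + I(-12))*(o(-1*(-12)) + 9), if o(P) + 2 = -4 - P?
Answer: -6975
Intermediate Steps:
o(P) = -6 - P (o(P) = -2 + (-4 - P) = -6 - P)
I(c) = (-22 + c)*(-3 + c) (I(c) = (-3 + c)*(-22 + c) = (-22 + c)*(-3 + c))
(265 + I(-12))*(o(-1*(-12)) + 9) = (265 + (66 + (-12)² - 25*(-12)))*((-6 - (-1)*(-12)) + 9) = (265 + (66 + 144 + 300))*((-6 - 1*12) + 9) = (265 + 510)*((-6 - 12) + 9) = 775*(-18 + 9) = 775*(-9) = -6975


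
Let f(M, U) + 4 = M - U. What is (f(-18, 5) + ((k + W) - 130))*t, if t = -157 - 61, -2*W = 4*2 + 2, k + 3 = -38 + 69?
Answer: 29212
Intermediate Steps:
f(M, U) = -4 + M - U (f(M, U) = -4 + (M - U) = -4 + M - U)
k = 28 (k = -3 + (-38 + 69) = -3 + 31 = 28)
W = -5 (W = -(4*2 + 2)/2 = -(8 + 2)/2 = -½*10 = -5)
t = -218
(f(-18, 5) + ((k + W) - 130))*t = ((-4 - 18 - 1*5) + ((28 - 5) - 130))*(-218) = ((-4 - 18 - 5) + (23 - 130))*(-218) = (-27 - 107)*(-218) = -134*(-218) = 29212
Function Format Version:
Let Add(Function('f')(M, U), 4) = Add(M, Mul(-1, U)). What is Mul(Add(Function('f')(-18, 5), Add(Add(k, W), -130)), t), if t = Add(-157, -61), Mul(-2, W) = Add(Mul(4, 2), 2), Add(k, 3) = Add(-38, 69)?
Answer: 29212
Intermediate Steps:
Function('f')(M, U) = Add(-4, M, Mul(-1, U)) (Function('f')(M, U) = Add(-4, Add(M, Mul(-1, U))) = Add(-4, M, Mul(-1, U)))
k = 28 (k = Add(-3, Add(-38, 69)) = Add(-3, 31) = 28)
W = -5 (W = Mul(Rational(-1, 2), Add(Mul(4, 2), 2)) = Mul(Rational(-1, 2), Add(8, 2)) = Mul(Rational(-1, 2), 10) = -5)
t = -218
Mul(Add(Function('f')(-18, 5), Add(Add(k, W), -130)), t) = Mul(Add(Add(-4, -18, Mul(-1, 5)), Add(Add(28, -5), -130)), -218) = Mul(Add(Add(-4, -18, -5), Add(23, -130)), -218) = Mul(Add(-27, -107), -218) = Mul(-134, -218) = 29212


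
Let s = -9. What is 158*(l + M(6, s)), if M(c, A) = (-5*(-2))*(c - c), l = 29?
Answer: 4582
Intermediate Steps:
M(c, A) = 0 (M(c, A) = 10*0 = 0)
158*(l + M(6, s)) = 158*(29 + 0) = 158*29 = 4582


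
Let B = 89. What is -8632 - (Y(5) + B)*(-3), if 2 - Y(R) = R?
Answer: -8374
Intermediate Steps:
Y(R) = 2 - R
-8632 - (Y(5) + B)*(-3) = -8632 - ((2 - 1*5) + 89)*(-3) = -8632 - ((2 - 5) + 89)*(-3) = -8632 - (-3 + 89)*(-3) = -8632 - 86*(-3) = -8632 - 1*(-258) = -8632 + 258 = -8374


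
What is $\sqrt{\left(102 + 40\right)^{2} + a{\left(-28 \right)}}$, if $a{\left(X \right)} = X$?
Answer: $2 \sqrt{5034} \approx 141.9$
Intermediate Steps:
$\sqrt{\left(102 + 40\right)^{2} + a{\left(-28 \right)}} = \sqrt{\left(102 + 40\right)^{2} - 28} = \sqrt{142^{2} - 28} = \sqrt{20164 - 28} = \sqrt{20136} = 2 \sqrt{5034}$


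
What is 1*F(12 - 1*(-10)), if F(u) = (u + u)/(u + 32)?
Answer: 22/27 ≈ 0.81481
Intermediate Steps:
F(u) = 2*u/(32 + u) (F(u) = (2*u)/(32 + u) = 2*u/(32 + u))
1*F(12 - 1*(-10)) = 1*(2*(12 - 1*(-10))/(32 + (12 - 1*(-10)))) = 1*(2*(12 + 10)/(32 + (12 + 10))) = 1*(2*22/(32 + 22)) = 1*(2*22/54) = 1*(2*22*(1/54)) = 1*(22/27) = 22/27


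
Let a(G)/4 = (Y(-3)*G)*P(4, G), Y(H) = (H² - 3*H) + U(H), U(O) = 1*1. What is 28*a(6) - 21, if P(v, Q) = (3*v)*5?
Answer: 766059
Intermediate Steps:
U(O) = 1
Y(H) = 1 + H² - 3*H (Y(H) = (H² - 3*H) + 1 = 1 + H² - 3*H)
P(v, Q) = 15*v
a(G) = 4560*G (a(G) = 4*(((1 + (-3)² - 3*(-3))*G)*(15*4)) = 4*(((1 + 9 + 9)*G)*60) = 4*((19*G)*60) = 4*(1140*G) = 4560*G)
28*a(6) - 21 = 28*(4560*6) - 21 = 28*27360 - 21 = 766080 - 21 = 766059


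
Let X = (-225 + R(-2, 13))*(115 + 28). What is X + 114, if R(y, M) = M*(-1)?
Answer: -33920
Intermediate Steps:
R(y, M) = -M
X = -34034 (X = (-225 - 1*13)*(115 + 28) = (-225 - 13)*143 = -238*143 = -34034)
X + 114 = -34034 + 114 = -33920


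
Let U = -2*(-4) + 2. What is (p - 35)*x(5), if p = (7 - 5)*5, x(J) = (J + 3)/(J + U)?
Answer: -40/3 ≈ -13.333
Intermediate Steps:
U = 10 (U = 8 + 2 = 10)
x(J) = (3 + J)/(10 + J) (x(J) = (J + 3)/(J + 10) = (3 + J)/(10 + J))
p = 10 (p = 2*5 = 10)
(p - 35)*x(5) = (10 - 35)*((3 + 5)/(10 + 5)) = -25*8/15 = -40/3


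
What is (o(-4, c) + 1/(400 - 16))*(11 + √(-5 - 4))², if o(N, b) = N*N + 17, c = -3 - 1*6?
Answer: 88711/24 + 139403*I/64 ≈ 3696.3 + 2178.2*I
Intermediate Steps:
c = -9 (c = -3 - 6 = -9)
o(N, b) = 17 + N² (o(N, b) = N² + 17 = 17 + N²)
(o(-4, c) + 1/(400 - 16))*(11 + √(-5 - 4))² = ((17 + (-4)²) + 1/(400 - 16))*(11 + √(-5 - 4))² = ((17 + 16) + 1/384)*(11 + √(-9))² = (33 + 1/384)*(11 + 3*I)² = 12673*(11 + 3*I)²/384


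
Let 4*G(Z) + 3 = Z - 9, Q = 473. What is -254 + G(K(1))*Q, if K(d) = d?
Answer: -6219/4 ≈ -1554.8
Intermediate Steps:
G(Z) = -3 + Z/4 (G(Z) = -3/4 + (Z - 9)/4 = -3/4 + (-9 + Z)/4 = -3/4 + (-9/4 + Z/4) = -3 + Z/4)
-254 + G(K(1))*Q = -254 + (-3 + (1/4)*1)*473 = -254 + (-3 + 1/4)*473 = -254 - 11/4*473 = -254 - 5203/4 = -6219/4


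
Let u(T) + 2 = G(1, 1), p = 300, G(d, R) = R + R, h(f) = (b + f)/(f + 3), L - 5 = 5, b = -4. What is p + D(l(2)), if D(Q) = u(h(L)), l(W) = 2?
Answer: 300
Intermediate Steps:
L = 10 (L = 5 + 5 = 10)
h(f) = (-4 + f)/(3 + f) (h(f) = (-4 + f)/(f + 3) = (-4 + f)/(3 + f))
G(d, R) = 2*R
u(T) = 0 (u(T) = -2 + 2*1 = -2 + 2 = 0)
D(Q) = 0
p + D(l(2)) = 300 + 0 = 300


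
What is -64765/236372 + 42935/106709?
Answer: 3237623435/25223019748 ≈ 0.12836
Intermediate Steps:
-64765/236372 + 42935/106709 = 3237623435/25223019748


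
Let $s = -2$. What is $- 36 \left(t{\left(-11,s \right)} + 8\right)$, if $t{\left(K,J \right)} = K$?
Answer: $108$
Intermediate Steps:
$- 36 \left(t{\left(-11,s \right)} + 8\right) = - 36 \left(-11 + 8\right) = \left(-36\right) \left(-3\right) = 108$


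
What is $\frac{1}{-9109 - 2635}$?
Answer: $- \frac{1}{11744} \approx -8.515 \cdot 10^{-5}$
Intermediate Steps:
$\frac{1}{-9109 - 2635} = \frac{1}{-11744} = - \frac{1}{11744}$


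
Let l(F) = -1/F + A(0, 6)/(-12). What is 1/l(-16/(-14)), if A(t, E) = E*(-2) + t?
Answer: 8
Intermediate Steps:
A(t, E) = t - 2*E (A(t, E) = -2*E + t = t - 2*E)
l(F) = 1 - 1/F (l(F) = -1/F + (0 - 2*6)/(-12) = -1/F + (0 - 12)*(-1/12) = -1/F - 12*(-1/12) = -1/F + 1 = 1 - 1/F)
1/l(-16/(-14)) = 1/((-1 - 16/(-14))/((-16/(-14)))) = 1/((-1 - 16*(-1/14))/((-16*(-1/14)))) = 1/((-1 + 8/7)/(8/7)) = 1/((7/8)*(⅐)) = 1/(⅛) = 8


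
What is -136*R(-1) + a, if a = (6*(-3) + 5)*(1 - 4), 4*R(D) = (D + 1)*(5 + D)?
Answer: 39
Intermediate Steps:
R(D) = (1 + D)*(5 + D)/4 (R(D) = ((D + 1)*(5 + D))/4 = ((1 + D)*(5 + D))/4 = (1 + D)*(5 + D)/4)
a = 39 (a = (-18 + 5)*(-3) = -13*(-3) = 39)
-136*R(-1) + a = -136*(5/4 + (1/4)*(-1)**2 + (3/2)*(-1)) + 39 = -136*(5/4 + (1/4)*1 - 3/2) + 39 = -136*(5/4 + 1/4 - 3/2) + 39 = -136*0 + 39 = 0 + 39 = 39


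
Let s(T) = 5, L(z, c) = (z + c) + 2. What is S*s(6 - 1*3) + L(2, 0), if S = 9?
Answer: 49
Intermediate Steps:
L(z, c) = 2 + c + z (L(z, c) = (c + z) + 2 = 2 + c + z)
S*s(6 - 1*3) + L(2, 0) = 9*5 + (2 + 0 + 2) = 45 + 4 = 49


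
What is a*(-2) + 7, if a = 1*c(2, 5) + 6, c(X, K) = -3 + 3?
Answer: -5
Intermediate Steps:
c(X, K) = 0
a = 6 (a = 1*0 + 6 = 0 + 6 = 6)
a*(-2) + 7 = 6*(-2) + 7 = -12 + 7 = -5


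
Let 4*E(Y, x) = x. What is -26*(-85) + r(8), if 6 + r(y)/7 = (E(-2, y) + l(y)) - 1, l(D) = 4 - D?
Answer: 2147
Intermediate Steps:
E(Y, x) = x/4
r(y) = -21 - 21*y/4 (r(y) = -42 + 7*((y/4 + (4 - y)) - 1) = -42 + 7*((4 - 3*y/4) - 1) = -42 + 7*(3 - 3*y/4) = -42 + (21 - 21*y/4) = -21 - 21*y/4)
-26*(-85) + r(8) = -26*(-85) + (-21 - 21/4*8) = 2210 + (-21 - 42) = 2210 - 63 = 2147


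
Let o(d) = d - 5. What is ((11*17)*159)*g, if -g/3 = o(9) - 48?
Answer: 3924756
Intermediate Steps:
o(d) = -5 + d
g = 132 (g = -3*((-5 + 9) - 48) = -3*(4 - 48) = -3*(-44) = 132)
((11*17)*159)*g = ((11*17)*159)*132 = (187*159)*132 = 29733*132 = 3924756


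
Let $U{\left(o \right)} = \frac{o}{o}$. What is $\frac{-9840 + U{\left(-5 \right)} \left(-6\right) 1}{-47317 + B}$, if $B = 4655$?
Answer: $\frac{4923}{21331} \approx 0.23079$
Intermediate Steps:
$U{\left(o \right)} = 1$
$\frac{-9840 + U{\left(-5 \right)} \left(-6\right) 1}{-47317 + B} = \frac{-9840 + 1 \left(-6\right) 1}{-47317 + 4655} = \frac{-9840 - 6}{-42662} = \left(-9840 - 6\right) \left(- \frac{1}{42662}\right) = \left(-9846\right) \left(- \frac{1}{42662}\right) = \frac{4923}{21331}$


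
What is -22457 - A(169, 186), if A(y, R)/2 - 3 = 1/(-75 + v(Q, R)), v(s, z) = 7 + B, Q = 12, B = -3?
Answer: -1594871/71 ≈ -22463.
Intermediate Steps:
v(s, z) = 4 (v(s, z) = 7 - 3 = 4)
A(y, R) = 424/71 (A(y, R) = 6 + 2/(-75 + 4) = 6 + 2/(-71) = 6 + 2*(-1/71) = 6 - 2/71 = 424/71)
-22457 - A(169, 186) = -22457 - 1*424/71 = -22457 - 424/71 = -1594871/71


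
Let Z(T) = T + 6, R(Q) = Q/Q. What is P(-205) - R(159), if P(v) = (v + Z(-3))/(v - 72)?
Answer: -75/277 ≈ -0.27076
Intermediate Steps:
R(Q) = 1
Z(T) = 6 + T
P(v) = (3 + v)/(-72 + v) (P(v) = (v + (6 - 3))/(v - 72) = (v + 3)/(-72 + v) = (3 + v)/(-72 + v))
P(-205) - R(159) = (3 - 205)/(-72 - 205) - 1*1 = -202/(-277) - 1 = -1/277*(-202) - 1 = 202/277 - 1 = -75/277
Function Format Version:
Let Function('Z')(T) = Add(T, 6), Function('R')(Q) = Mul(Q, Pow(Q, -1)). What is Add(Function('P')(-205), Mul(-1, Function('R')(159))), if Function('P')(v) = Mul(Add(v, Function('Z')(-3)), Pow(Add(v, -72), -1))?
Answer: Rational(-75, 277) ≈ -0.27076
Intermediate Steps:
Function('R')(Q) = 1
Function('Z')(T) = Add(6, T)
Function('P')(v) = Mul(Pow(Add(-72, v), -1), Add(3, v)) (Function('P')(v) = Mul(Add(v, Add(6, -3)), Pow(Add(v, -72), -1)) = Mul(Add(v, 3), Pow(Add(-72, v), -1)) = Mul(Add(3, v), Pow(Add(-72, v), -1)) = Mul(Pow(Add(-72, v), -1), Add(3, v)))
Add(Function('P')(-205), Mul(-1, Function('R')(159))) = Add(Mul(Pow(Add(-72, -205), -1), Add(3, -205)), Mul(-1, 1)) = Add(Mul(Pow(-277, -1), -202), -1) = Add(Mul(Rational(-1, 277), -202), -1) = Add(Rational(202, 277), -1) = Rational(-75, 277)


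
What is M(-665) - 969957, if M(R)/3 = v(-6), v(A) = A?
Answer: -969975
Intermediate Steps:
M(R) = -18 (M(R) = 3*(-6) = -18)
M(-665) - 969957 = -18 - 969957 = -969975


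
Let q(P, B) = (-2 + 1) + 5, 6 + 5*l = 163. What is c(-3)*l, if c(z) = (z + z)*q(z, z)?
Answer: -3768/5 ≈ -753.60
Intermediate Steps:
l = 157/5 (l = -6/5 + (⅕)*163 = -6/5 + 163/5 = 157/5 ≈ 31.400)
q(P, B) = 4 (q(P, B) = -1 + 5 = 4)
c(z) = 8*z (c(z) = (z + z)*4 = (2*z)*4 = 8*z)
c(-3)*l = (8*(-3))*(157/5) = -24*157/5 = -3768/5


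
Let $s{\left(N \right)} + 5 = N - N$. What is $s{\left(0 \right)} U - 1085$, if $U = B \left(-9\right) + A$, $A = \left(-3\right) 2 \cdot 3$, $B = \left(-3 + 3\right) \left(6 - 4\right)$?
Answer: $-995$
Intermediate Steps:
$B = 0$ ($B = 0 \cdot 2 = 0$)
$s{\left(N \right)} = -5$ ($s{\left(N \right)} = -5 + \left(N - N\right) = -5 + 0 = -5$)
$A = -18$ ($A = \left(-6\right) 3 = -18$)
$U = -18$ ($U = 0 \left(-9\right) - 18 = 0 - 18 = -18$)
$s{\left(0 \right)} U - 1085 = \left(-5\right) \left(-18\right) - 1085 = 90 - 1085 = -995$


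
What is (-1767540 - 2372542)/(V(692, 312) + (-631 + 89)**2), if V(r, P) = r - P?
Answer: -2070041/147072 ≈ -14.075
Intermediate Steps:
(-1767540 - 2372542)/(V(692, 312) + (-631 + 89)**2) = (-1767540 - 2372542)/((692 - 1*312) + (-631 + 89)**2) = -4140082/((692 - 312) + (-542)**2) = -4140082/(380 + 293764) = -4140082/294144 = -4140082*1/294144 = -2070041/147072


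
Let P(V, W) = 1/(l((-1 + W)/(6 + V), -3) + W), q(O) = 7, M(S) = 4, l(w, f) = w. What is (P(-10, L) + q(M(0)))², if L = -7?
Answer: 1156/25 ≈ 46.240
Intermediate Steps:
P(V, W) = 1/(W + (-1 + W)/(6 + V)) (P(V, W) = 1/((-1 + W)/(6 + V) + W) = 1/(W + (-1 + W)/(6 + V)))
(P(-10, L) + q(M(0)))² = ((6 - 10)/(-1 - 7 - 7*(6 - 10)) + 7)² = (-4/(-1 - 7 - 7*(-4)) + 7)² = (-4/(-1 - 7 + 28) + 7)² = (-4/20 + 7)² = ((1/20)*(-4) + 7)² = (-⅕ + 7)² = (34/5)² = 1156/25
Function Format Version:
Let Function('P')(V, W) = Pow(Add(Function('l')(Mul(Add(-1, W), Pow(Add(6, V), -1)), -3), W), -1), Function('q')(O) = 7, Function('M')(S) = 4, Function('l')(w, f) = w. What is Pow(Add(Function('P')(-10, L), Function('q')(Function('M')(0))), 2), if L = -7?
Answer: Rational(1156, 25) ≈ 46.240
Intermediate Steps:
Function('P')(V, W) = Pow(Add(W, Mul(Pow(Add(6, V), -1), Add(-1, W))), -1) (Function('P')(V, W) = Pow(Add(Mul(Add(-1, W), Pow(Add(6, V), -1)), W), -1) = Pow(Add(Mul(Pow(Add(6, V), -1), Add(-1, W)), W), -1) = Pow(Add(W, Mul(Pow(Add(6, V), -1), Add(-1, W))), -1))
Pow(Add(Function('P')(-10, L), Function('q')(Function('M')(0))), 2) = Pow(Add(Mul(Pow(Add(-1, -7, Mul(-7, Add(6, -10))), -1), Add(6, -10)), 7), 2) = Pow(Add(Mul(Pow(Add(-1, -7, Mul(-7, -4)), -1), -4), 7), 2) = Pow(Add(Mul(Pow(Add(-1, -7, 28), -1), -4), 7), 2) = Pow(Add(Mul(Pow(20, -1), -4), 7), 2) = Pow(Add(Mul(Rational(1, 20), -4), 7), 2) = Pow(Add(Rational(-1, 5), 7), 2) = Pow(Rational(34, 5), 2) = Rational(1156, 25)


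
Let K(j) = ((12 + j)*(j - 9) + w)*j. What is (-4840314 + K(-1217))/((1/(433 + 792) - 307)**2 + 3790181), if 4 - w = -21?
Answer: -2705298761843125/5829072016601 ≈ -464.10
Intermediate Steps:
w = 25 (w = 4 - 1*(-21) = 4 + 21 = 25)
K(j) = j*(25 + (-9 + j)*(12 + j)) (K(j) = ((12 + j)*(j - 9) + 25)*j = ((12 + j)*(-9 + j) + 25)*j = ((-9 + j)*(12 + j) + 25)*j = (25 + (-9 + j)*(12 + j))*j = j*(25 + (-9 + j)*(12 + j)))
(-4840314 + K(-1217))/((1/(433 + 792) - 307)**2 + 3790181) = (-4840314 - 1217*(-83 + (-1217)**2 + 3*(-1217)))/((1/(433 + 792) - 307)**2 + 3790181) = (-4840314 - 1217*(-83 + 1481089 - 3651))/((1/1225 - 307)**2 + 3790181) = (-4840314 - 1217*1477355)/((1/1225 - 307)**2 + 3790181) = (-4840314 - 1797941035)/((-376074/1225)**2 + 3790181) = -1802781349/(141431653476/1500625 + 3790181) = -1802781349/5829072016601/1500625 = -1802781349*1500625/5829072016601 = -2705298761843125/5829072016601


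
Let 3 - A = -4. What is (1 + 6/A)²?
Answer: 169/49 ≈ 3.4490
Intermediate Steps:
A = 7 (A = 3 - 1*(-4) = 3 + 4 = 7)
(1 + 6/A)² = (1 + 6/7)² = (13/7)² = 169/49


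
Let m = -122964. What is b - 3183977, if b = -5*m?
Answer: -2569157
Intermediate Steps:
b = 614820 (b = -5*(-122964) = 614820)
b - 3183977 = 614820 - 3183977 = -2569157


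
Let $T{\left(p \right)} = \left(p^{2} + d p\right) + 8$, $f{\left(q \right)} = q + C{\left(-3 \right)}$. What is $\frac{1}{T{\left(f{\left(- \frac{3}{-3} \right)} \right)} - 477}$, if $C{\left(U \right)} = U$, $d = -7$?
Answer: $- \frac{1}{451} \approx -0.0022173$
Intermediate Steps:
$f{\left(q \right)} = -3 + q$ ($f{\left(q \right)} = q - 3 = -3 + q$)
$T{\left(p \right)} = 8 + p^{2} - 7 p$ ($T{\left(p \right)} = \left(p^{2} - 7 p\right) + 8 = 8 + p^{2} - 7 p$)
$\frac{1}{T{\left(f{\left(- \frac{3}{-3} \right)} \right)} - 477} = \frac{1}{\left(8 + \left(-3 - \frac{3}{-3}\right)^{2} - 7 \left(-3 - \frac{3}{-3}\right)\right) - 477} = \frac{1}{\left(8 + \left(-3 - -1\right)^{2} - 7 \left(-3 - -1\right)\right) - 477} = \frac{1}{\left(8 + \left(-3 + 1\right)^{2} - 7 \left(-3 + 1\right)\right) - 477} = \frac{1}{\left(8 + \left(-2\right)^{2} - -14\right) - 477} = \frac{1}{\left(8 + 4 + 14\right) - 477} = \frac{1}{26 - 477} = \frac{1}{-451} = - \frac{1}{451}$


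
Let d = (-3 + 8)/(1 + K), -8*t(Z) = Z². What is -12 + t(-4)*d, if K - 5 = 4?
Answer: -13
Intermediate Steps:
K = 9 (K = 5 + 4 = 9)
t(Z) = -Z²/8
d = ½ (d = (-3 + 8)/(1 + 9) = 5/10 = 5*(⅒) = ½ ≈ 0.50000)
-12 + t(-4)*d = -12 - ⅛*(-4)²*(½) = -12 - ⅛*16*(½) = -12 - 2*½ = -12 - 1 = -13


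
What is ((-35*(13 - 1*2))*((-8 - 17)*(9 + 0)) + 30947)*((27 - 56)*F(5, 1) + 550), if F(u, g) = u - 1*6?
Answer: 68074188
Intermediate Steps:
F(u, g) = -6 + u (F(u, g) = u - 6 = -6 + u)
((-35*(13 - 1*2))*((-8 - 17)*(9 + 0)) + 30947)*((27 - 56)*F(5, 1) + 550) = ((-35*(13 - 1*2))*((-8 - 17)*(9 + 0)) + 30947)*((27 - 56)*(-6 + 5) + 550) = ((-35*(13 - 2))*(-25*9) + 30947)*(-29*(-1) + 550) = (-35*11*(-225) + 30947)*(29 + 550) = (-385*(-225) + 30947)*579 = (86625 + 30947)*579 = 117572*579 = 68074188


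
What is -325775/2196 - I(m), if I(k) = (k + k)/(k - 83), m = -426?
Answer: -167690467/1117764 ≈ -150.02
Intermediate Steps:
I(k) = 2*k/(-83 + k) (I(k) = (2*k)/(-83 + k) = 2*k/(-83 + k))
-325775/2196 - I(m) = -325775/2196 - 2*(-426)/(-83 - 426) = -325775*1/2196 - 2*(-426)/(-509) = -325775/2196 - 2*(-426)*(-1)/509 = -325775/2196 - 1*852/509 = -325775/2196 - 852/509 = -167690467/1117764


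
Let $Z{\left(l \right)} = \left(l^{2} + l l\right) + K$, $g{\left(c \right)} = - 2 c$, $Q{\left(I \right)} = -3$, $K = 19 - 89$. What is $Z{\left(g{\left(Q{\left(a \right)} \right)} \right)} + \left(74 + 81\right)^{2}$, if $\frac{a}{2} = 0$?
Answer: $24027$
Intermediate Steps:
$a = 0$ ($a = 2 \cdot 0 = 0$)
$K = -70$ ($K = 19 - 89 = -70$)
$Z{\left(l \right)} = -70 + 2 l^{2}$ ($Z{\left(l \right)} = \left(l^{2} + l l\right) - 70 = \left(l^{2} + l^{2}\right) - 70 = 2 l^{2} - 70 = -70 + 2 l^{2}$)
$Z{\left(g{\left(Q{\left(a \right)} \right)} \right)} + \left(74 + 81\right)^{2} = \left(-70 + 2 \left(\left(-2\right) \left(-3\right)\right)^{2}\right) + \left(74 + 81\right)^{2} = \left(-70 + 2 \cdot 6^{2}\right) + 155^{2} = \left(-70 + 2 \cdot 36\right) + 24025 = \left(-70 + 72\right) + 24025 = 2 + 24025 = 24027$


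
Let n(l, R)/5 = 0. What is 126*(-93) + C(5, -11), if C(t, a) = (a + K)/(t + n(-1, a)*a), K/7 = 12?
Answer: -58517/5 ≈ -11703.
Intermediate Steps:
K = 84 (K = 7*12 = 84)
n(l, R) = 0 (n(l, R) = 5*0 = 0)
C(t, a) = (84 + a)/t (C(t, a) = (a + 84)/(t + 0*a) = (84 + a)/(t + 0) = (84 + a)/t)
126*(-93) + C(5, -11) = 126*(-93) + (84 - 11)/5 = -11718 + (⅕)*73 = -11718 + 73/5 = -58517/5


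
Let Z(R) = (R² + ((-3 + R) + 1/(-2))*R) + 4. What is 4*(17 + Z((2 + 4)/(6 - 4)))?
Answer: 114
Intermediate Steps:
Z(R) = 4 + R² + R*(-7/2 + R) (Z(R) = (R² + ((-3 + R) - ½)*R) + 4 = (R² + (-7/2 + R)*R) + 4 = (R² + R*(-7/2 + R)) + 4 = 4 + R² + R*(-7/2 + R))
4*(17 + Z((2 + 4)/(6 - 4))) = 4*(17 + (4 + 2*((2 + 4)/(6 - 4))² - 7*(2 + 4)/(2*(6 - 4)))) = 4*(17 + (4 + 2*(6/2)² - 21/2)) = 4*(17 + (4 + 2*(6*(½))² - 21/2)) = 4*(17 + (4 + 2*3² - 7/2*3)) = 4*(17 + (4 + 2*9 - 21/2)) = 4*(17 + (4 + 18 - 21/2)) = 4*(17 + 23/2) = 4*(57/2) = 114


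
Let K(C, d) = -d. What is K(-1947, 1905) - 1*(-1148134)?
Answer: 1146229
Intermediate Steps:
K(-1947, 1905) - 1*(-1148134) = -1*1905 - 1*(-1148134) = -1905 + 1148134 = 1146229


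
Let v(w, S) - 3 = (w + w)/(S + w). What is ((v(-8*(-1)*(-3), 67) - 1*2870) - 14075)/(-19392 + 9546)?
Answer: 364277/211689 ≈ 1.7208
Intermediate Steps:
v(w, S) = 3 + 2*w/(S + w) (v(w, S) = 3 + (w + w)/(S + w) = 3 + (2*w)/(S + w) = 3 + 2*w/(S + w))
((v(-8*(-1)*(-3), 67) - 1*2870) - 14075)/(-19392 + 9546) = (((3*67 + 5*(-8*(-1)*(-3)))/(67 - 8*(-1)*(-3)) - 1*2870) - 14075)/(-19392 + 9546) = (((201 + 5*(8*(-3)))/(67 + 8*(-3)) - 2870) - 14075)/(-9846) = (((201 + 5*(-24))/(67 - 24) - 2870) - 14075)*(-1/9846) = (((201 - 120)/43 - 2870) - 14075)*(-1/9846) = (((1/43)*81 - 2870) - 14075)*(-1/9846) = ((81/43 - 2870) - 14075)*(-1/9846) = (-123329/43 - 14075)*(-1/9846) = -728554/43*(-1/9846) = 364277/211689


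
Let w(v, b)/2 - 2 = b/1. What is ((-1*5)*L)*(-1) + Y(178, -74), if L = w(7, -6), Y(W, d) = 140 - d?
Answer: 174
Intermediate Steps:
w(v, b) = 4 + 2*b (w(v, b) = 4 + 2*(b/1) = 4 + 2*(b*1) = 4 + 2*b)
L = -8 (L = 4 + 2*(-6) = 4 - 12 = -8)
((-1*5)*L)*(-1) + Y(178, -74) = (-1*5*(-8))*(-1) + (140 - 1*(-74)) = -5*(-8)*(-1) + (140 + 74) = 40*(-1) + 214 = -40 + 214 = 174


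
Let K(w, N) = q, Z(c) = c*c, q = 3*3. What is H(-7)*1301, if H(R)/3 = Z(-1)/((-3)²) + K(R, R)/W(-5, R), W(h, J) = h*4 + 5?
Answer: -28622/15 ≈ -1908.1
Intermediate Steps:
q = 9
Z(c) = c²
W(h, J) = 5 + 4*h (W(h, J) = 4*h + 5 = 5 + 4*h)
K(w, N) = 9
H(R) = -22/15 (H(R) = 3*((-1)²/((-3)²) + 9/(5 + 4*(-5))) = 3*(1/9 + 9/(5 - 20)) = 3*(1*(⅑) + 9/(-15)) = 3*(⅑ + 9*(-1/15)) = 3*(⅑ - ⅗) = 3*(-22/45) = -22/15)
H(-7)*1301 = -22/15*1301 = -28622/15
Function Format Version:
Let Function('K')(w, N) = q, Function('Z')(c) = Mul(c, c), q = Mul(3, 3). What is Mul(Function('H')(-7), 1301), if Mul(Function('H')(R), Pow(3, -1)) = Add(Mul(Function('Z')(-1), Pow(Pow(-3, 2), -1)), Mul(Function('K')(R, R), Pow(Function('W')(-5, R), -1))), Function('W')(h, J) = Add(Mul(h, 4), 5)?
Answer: Rational(-28622, 15) ≈ -1908.1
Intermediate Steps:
q = 9
Function('Z')(c) = Pow(c, 2)
Function('W')(h, J) = Add(5, Mul(4, h)) (Function('W')(h, J) = Add(Mul(4, h), 5) = Add(5, Mul(4, h)))
Function('K')(w, N) = 9
Function('H')(R) = Rational(-22, 15) (Function('H')(R) = Mul(3, Add(Mul(Pow(-1, 2), Pow(Pow(-3, 2), -1)), Mul(9, Pow(Add(5, Mul(4, -5)), -1)))) = Mul(3, Add(Mul(1, Pow(9, -1)), Mul(9, Pow(Add(5, -20), -1)))) = Mul(3, Add(Mul(1, Rational(1, 9)), Mul(9, Pow(-15, -1)))) = Mul(3, Add(Rational(1, 9), Mul(9, Rational(-1, 15)))) = Mul(3, Add(Rational(1, 9), Rational(-3, 5))) = Mul(3, Rational(-22, 45)) = Rational(-22, 15))
Mul(Function('H')(-7), 1301) = Mul(Rational(-22, 15), 1301) = Rational(-28622, 15)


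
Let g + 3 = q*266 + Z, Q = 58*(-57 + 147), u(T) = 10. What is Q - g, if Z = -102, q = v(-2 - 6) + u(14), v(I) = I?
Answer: 4793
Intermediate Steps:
q = 2 (q = (-2 - 6) + 10 = -8 + 10 = 2)
Q = 5220 (Q = 58*90 = 5220)
g = 427 (g = -3 + (2*266 - 102) = -3 + (532 - 102) = -3 + 430 = 427)
Q - g = 5220 - 1*427 = 5220 - 427 = 4793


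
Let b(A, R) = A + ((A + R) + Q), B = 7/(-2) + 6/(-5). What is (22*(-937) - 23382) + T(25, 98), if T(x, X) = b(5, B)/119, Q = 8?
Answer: -7479301/170 ≈ -43996.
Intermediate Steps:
B = -47/10 (B = 7*(-½) + 6*(-⅕) = -7/2 - 6/5 = -47/10 ≈ -4.7000)
b(A, R) = 8 + R + 2*A (b(A, R) = A + ((A + R) + 8) = A + (8 + A + R) = 8 + R + 2*A)
T(x, X) = 19/170 (T(x, X) = (8 - 47/10 + 2*5)/119 = (8 - 47/10 + 10)*(1/119) = (133/10)*(1/119) = 19/170)
(22*(-937) - 23382) + T(25, 98) = (22*(-937) - 23382) + 19/170 = (-20614 - 23382) + 19/170 = -43996 + 19/170 = -7479301/170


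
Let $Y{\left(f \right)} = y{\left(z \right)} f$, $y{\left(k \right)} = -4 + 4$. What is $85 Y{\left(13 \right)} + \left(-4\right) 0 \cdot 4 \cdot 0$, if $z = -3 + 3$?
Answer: $0$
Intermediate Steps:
$z = 0$
$y{\left(k \right)} = 0$
$Y{\left(f \right)} = 0$ ($Y{\left(f \right)} = 0 f = 0$)
$85 Y{\left(13 \right)} + \left(-4\right) 0 \cdot 4 \cdot 0 = 85 \cdot 0 + \left(-4\right) 0 \cdot 4 \cdot 0 = 0 + 0 \cdot 4 \cdot 0 = 0 + 0 \cdot 0 = 0 + 0 = 0$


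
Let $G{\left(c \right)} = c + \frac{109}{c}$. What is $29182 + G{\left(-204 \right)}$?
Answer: $\frac{5911403}{204} \approx 28977.0$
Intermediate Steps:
$29182 + G{\left(-204 \right)} = 29182 - \left(204 - \frac{109}{-204}\right) = 29182 + \left(-204 + 109 \left(- \frac{1}{204}\right)\right) = 29182 - \frac{41725}{204} = \frac{5911403}{204}$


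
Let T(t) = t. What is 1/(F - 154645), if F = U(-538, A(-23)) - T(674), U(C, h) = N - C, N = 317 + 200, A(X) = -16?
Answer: -1/154264 ≈ -6.4824e-6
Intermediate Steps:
N = 517
U(C, h) = 517 - C
F = 381 (F = (517 - 1*(-538)) - 1*674 = (517 + 538) - 674 = 1055 - 674 = 381)
1/(F - 154645) = 1/(381 - 154645) = 1/(-154264) = -1/154264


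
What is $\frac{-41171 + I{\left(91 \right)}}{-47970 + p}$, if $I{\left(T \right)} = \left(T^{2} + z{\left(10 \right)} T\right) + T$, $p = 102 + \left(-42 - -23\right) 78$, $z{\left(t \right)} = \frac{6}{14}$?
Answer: $\frac{156}{235} \approx 0.66383$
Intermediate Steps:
$z{\left(t \right)} = \frac{3}{7}$ ($z{\left(t \right)} = 6 \cdot \frac{1}{14} = \frac{3}{7}$)
$p = -1380$ ($p = 102 + \left(-42 + 23\right) 78 = 102 - 1482 = -1380$)
$I{\left(T \right)} = T^{2} + \frac{10 T}{7}$ ($I{\left(T \right)} = \left(T^{2} + \frac{3 T}{7}\right) + T = T^{2} + \frac{10 T}{7}$)
$\frac{-41171 + I{\left(91 \right)}}{-47970 + p} = \frac{-41171 + \frac{1}{7} \cdot 91 \left(10 + 7 \cdot 91\right)}{-47970 - 1380} = \frac{-41171 + \frac{1}{7} \cdot 91 \left(10 + 637\right)}{-49350} = \left(-41171 + \frac{1}{7} \cdot 91 \cdot 647\right) \left(- \frac{1}{49350}\right) = \left(-41171 + 8411\right) \left(- \frac{1}{49350}\right) = \left(-32760\right) \left(- \frac{1}{49350}\right) = \frac{156}{235}$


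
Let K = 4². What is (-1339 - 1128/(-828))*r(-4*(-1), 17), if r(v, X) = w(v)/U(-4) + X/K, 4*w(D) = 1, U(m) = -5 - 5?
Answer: -7660651/5520 ≈ -1387.8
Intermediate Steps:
U(m) = -10
w(D) = ¼ (w(D) = (¼)*1 = ¼)
K = 16
r(v, X) = -1/40 + X/16 (r(v, X) = (¼)/(-10) + X/16 = (¼)*(-⅒) + X*(1/16) = -1/40 + X/16)
(-1339 - 1128/(-828))*r(-4*(-1), 17) = (-1339 - 1128/(-828))*(-1/40 + (1/16)*17) = (-1339 - 1128*(-1/828))*(-1/40 + 17/16) = (-1339 + 94/69)*(83/80) = -92297/69*83/80 = -7660651/5520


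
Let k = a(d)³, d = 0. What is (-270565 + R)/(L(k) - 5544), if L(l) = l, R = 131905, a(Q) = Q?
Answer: 11555/462 ≈ 25.011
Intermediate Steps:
k = 0 (k = 0³ = 0)
(-270565 + R)/(L(k) - 5544) = (-270565 + 131905)/(0 - 5544) = -138660/(-5544) = -138660*(-1/5544) = 11555/462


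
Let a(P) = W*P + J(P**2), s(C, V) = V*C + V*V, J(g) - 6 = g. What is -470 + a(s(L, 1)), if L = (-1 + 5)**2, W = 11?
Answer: 12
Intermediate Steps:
J(g) = 6 + g
L = 16 (L = 4**2 = 16)
s(C, V) = V**2 + C*V (s(C, V) = C*V + V**2 = V**2 + C*V)
a(P) = 6 + P**2 + 11*P (a(P) = 11*P + (6 + P**2) = 6 + P**2 + 11*P)
-470 + a(s(L, 1)) = -470 + (6 + (1*(16 + 1))**2 + 11*(1*(16 + 1))) = -470 + (6 + (1*17)**2 + 11*(1*17)) = -470 + (6 + 17**2 + 11*17) = -470 + (6 + 289 + 187) = -470 + 482 = 12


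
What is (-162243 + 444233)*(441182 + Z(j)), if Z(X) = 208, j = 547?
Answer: 124467566100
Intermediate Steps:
(-162243 + 444233)*(441182 + Z(j)) = (-162243 + 444233)*(441182 + 208) = 281990*441390 = 124467566100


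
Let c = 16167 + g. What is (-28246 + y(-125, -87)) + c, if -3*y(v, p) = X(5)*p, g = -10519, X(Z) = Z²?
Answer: -21873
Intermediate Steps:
y(v, p) = -25*p/3 (y(v, p) = -5²*p/3 = -25*p/3)
c = 5648 (c = 16167 - 10519 = 5648)
(-28246 + y(-125, -87)) + c = (-28246 - 25/3*(-87)) + 5648 = (-28246 + 725) + 5648 = -27521 + 5648 = -21873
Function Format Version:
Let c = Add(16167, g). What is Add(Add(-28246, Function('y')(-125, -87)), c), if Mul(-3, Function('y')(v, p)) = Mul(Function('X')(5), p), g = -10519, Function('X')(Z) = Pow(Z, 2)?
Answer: -21873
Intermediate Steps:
Function('y')(v, p) = Mul(Rational(-25, 3), p) (Function('y')(v, p) = Mul(Rational(-1, 3), Mul(Pow(5, 2), p)) = Mul(Rational(-1, 3), Mul(25, p)) = Mul(Rational(-25, 3), p))
c = 5648 (c = Add(16167, -10519) = 5648)
Add(Add(-28246, Function('y')(-125, -87)), c) = Add(Add(-28246, Mul(Rational(-25, 3), -87)), 5648) = Add(Add(-28246, 725), 5648) = Add(-27521, 5648) = -21873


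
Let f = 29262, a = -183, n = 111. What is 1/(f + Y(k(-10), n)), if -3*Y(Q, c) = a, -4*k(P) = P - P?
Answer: 1/29323 ≈ 3.4103e-5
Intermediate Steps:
k(P) = 0 (k(P) = -(P - P)/4 = -¼*0 = 0)
Y(Q, c) = 61 (Y(Q, c) = -⅓*(-183) = 61)
1/(f + Y(k(-10), n)) = 1/(29262 + 61) = 1/29323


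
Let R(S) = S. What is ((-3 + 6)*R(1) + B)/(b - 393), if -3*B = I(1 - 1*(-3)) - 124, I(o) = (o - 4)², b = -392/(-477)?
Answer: -21147/187069 ≈ -0.11304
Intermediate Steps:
b = 392/477 (b = -392*(-1/477) = 392/477 ≈ 0.82180)
I(o) = (-4 + o)²
B = 124/3 (B = -((-4 + (1 - 1*(-3)))² - 124)/3 = -((-4 + (1 + 3))² - 124)/3 = -((-4 + 4)² - 124)/3 = -(0² - 124)/3 = -(0 - 124)/3 = -⅓*(-124) = 124/3 ≈ 41.333)
((-3 + 6)*R(1) + B)/(b - 393) = ((-3 + 6)*1 + 124/3)/(392/477 - 393) = (3*1 + 124/3)/(-187069/477) = (3 + 124/3)*(-477/187069) = (133/3)*(-477/187069) = -21147/187069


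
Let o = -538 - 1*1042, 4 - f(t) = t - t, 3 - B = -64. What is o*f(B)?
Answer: -6320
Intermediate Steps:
B = 67 (B = 3 - 1*(-64) = 3 + 64 = 67)
f(t) = 4 (f(t) = 4 - (t - t) = 4 - 1*0 = 4 + 0 = 4)
o = -1580 (o = -538 - 1042 = -1580)
o*f(B) = -1580*4 = -6320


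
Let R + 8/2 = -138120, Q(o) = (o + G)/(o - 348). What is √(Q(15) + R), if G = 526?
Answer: I*√1701845821/111 ≈ 371.65*I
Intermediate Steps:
Q(o) = (526 + o)/(-348 + o) (Q(o) = (o + 526)/(o - 348) = (526 + o)/(-348 + o))
R = -138124 (R = -4 - 138120 = -138124)
√(Q(15) + R) = √((526 + 15)/(-348 + 15) - 138124) = √(541/(-333) - 138124) = √(-1/333*541 - 138124) = √(-541/333 - 138124) = √(-45995833/333) = I*√1701845821/111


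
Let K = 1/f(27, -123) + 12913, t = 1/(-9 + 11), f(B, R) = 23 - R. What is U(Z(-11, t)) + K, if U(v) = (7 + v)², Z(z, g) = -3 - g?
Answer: 3774175/292 ≈ 12925.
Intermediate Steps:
t = ½ (t = 1/2 = ½ ≈ 0.50000)
K = 1885299/146 (K = 1/(23 - 1*(-123)) + 12913 = 1/(23 + 123) + 12913 = 1/146 + 12913 = 1885299/146 ≈ 12913.)
U(Z(-11, t)) + K = (7 + (-3 - 1*½))² + 1885299/146 = (7 + (-3 - ½))² + 1885299/146 = (7 - 7/2)² + 1885299/146 = (7/2)² + 1885299/146 = 49/4 + 1885299/146 = 3774175/292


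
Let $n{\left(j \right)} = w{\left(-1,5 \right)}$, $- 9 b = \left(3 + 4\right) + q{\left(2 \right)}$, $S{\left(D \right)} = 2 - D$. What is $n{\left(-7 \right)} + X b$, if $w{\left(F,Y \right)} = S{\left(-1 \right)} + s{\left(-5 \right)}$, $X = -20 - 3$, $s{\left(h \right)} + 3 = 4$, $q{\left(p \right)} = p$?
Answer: $27$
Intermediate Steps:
$s{\left(h \right)} = 1$ ($s{\left(h \right)} = -3 + 4 = 1$)
$X = -23$
$w{\left(F,Y \right)} = 4$ ($w{\left(F,Y \right)} = \left(2 - -1\right) + 1 = \left(2 + 1\right) + 1 = 3 + 1 = 4$)
$b = -1$ ($b = - \frac{\left(3 + 4\right) + 2}{9} = - \frac{7 + 2}{9} = \left(- \frac{1}{9}\right) 9 = -1$)
$n{\left(j \right)} = 4$
$n{\left(-7 \right)} + X b = 4 - -23 = 4 + 23 = 27$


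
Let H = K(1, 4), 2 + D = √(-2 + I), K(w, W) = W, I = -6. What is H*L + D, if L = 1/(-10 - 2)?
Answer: -7/3 + 2*I*√2 ≈ -2.3333 + 2.8284*I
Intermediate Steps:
L = -1/12 (L = 1/(-12) = -1/12 ≈ -0.083333)
D = -2 + 2*I*√2 (D = -2 + √(-2 - 6) = -2 + √(-8) = -2 + 2*I*√2 ≈ -2.0 + 2.8284*I)
H = 4
H*L + D = 4*(-1/12) + (-2 + 2*I*√2) = -⅓ + (-2 + 2*I*√2) = -7/3 + 2*I*√2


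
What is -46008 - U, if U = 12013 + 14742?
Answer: -72763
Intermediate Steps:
U = 26755
-46008 - U = -46008 - 1*26755 = -46008 - 26755 = -72763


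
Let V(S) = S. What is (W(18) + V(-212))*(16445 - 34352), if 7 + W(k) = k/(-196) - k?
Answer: 416069145/98 ≈ 4.2456e+6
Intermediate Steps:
W(k) = -7 - 197*k/196 (W(k) = -7 + (k/(-196) - k) = -7 + (k*(-1/196) - k) = -7 + (-k/196 - k) = -7 - 197*k/196)
(W(18) + V(-212))*(16445 - 34352) = ((-7 - 197/196*18) - 212)*(16445 - 34352) = ((-7 - 1773/98) - 212)*(-17907) = (-2459/98 - 212)*(-17907) = -23235/98*(-17907) = 416069145/98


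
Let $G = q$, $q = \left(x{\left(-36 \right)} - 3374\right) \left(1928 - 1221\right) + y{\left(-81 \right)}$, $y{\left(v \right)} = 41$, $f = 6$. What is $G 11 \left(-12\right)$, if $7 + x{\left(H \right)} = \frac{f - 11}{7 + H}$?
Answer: $\frac{9149701308}{29} \approx 3.1551 \cdot 10^{8}$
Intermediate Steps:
$x{\left(H \right)} = -7 - \frac{5}{7 + H}$ ($x{\left(H \right)} = -7 + \frac{6 - 11}{7 + H} = -7 - \frac{5}{7 + H}$)
$q = - \frac{69315919}{29}$ ($q = \left(\frac{-54 - -252}{7 - 36} - 3374\right) \left(1928 - 1221\right) + 41 = \left(\frac{-54 + 252}{-29} - 3374\right) 707 + 41 = \left(\left(- \frac{1}{29}\right) 198 - 3374\right) 707 + 41 = \left(- \frac{198}{29} - 3374\right) 707 + 41 = \left(- \frac{98044}{29}\right) 707 + 41 = - \frac{69317108}{29} + 41 = - \frac{69315919}{29} \approx -2.3902 \cdot 10^{6}$)
$G = - \frac{69315919}{29} \approx -2.3902 \cdot 10^{6}$
$G 11 \left(-12\right) = - \frac{69315919 \cdot 11 \left(-12\right)}{29} = \left(- \frac{69315919}{29}\right) \left(-132\right) = \frac{9149701308}{29}$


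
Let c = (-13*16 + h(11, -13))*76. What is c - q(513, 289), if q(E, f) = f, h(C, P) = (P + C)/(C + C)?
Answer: -177143/11 ≈ -16104.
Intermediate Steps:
h(C, P) = (C + P)/(2*C) (h(C, P) = (C + P)/((2*C)) = (C + P)*(1/(2*C)) = (C + P)/(2*C))
c = -173964/11 (c = (-13*16 + (½)*(11 - 13)/11)*76 = (-208 + (½)*(1/11)*(-2))*76 = (-208 - 1/11)*76 = -2289/11*76 = -173964/11 ≈ -15815.)
c - q(513, 289) = -173964/11 - 1*289 = -173964/11 - 289 = -177143/11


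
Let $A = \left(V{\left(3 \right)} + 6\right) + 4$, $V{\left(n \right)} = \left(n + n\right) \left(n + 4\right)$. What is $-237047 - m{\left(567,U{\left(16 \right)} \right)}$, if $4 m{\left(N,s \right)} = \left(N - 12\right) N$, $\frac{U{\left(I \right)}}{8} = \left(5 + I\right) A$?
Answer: $- \frac{1262873}{4} \approx -3.1572 \cdot 10^{5}$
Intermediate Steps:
$V{\left(n \right)} = 2 n \left(4 + n\right)$
$A = 52$ ($A = \left(2 \cdot 3 \left(4 + 3\right) + 6\right) + 4 = \left(2 \cdot 3 \cdot 7 + 6\right) + 4 = \left(42 + 6\right) + 4 = 48 + 4 = 52$)
$U{\left(I \right)} = 2080 + 416 I$ ($U{\left(I \right)} = 8 \left(5 + I\right) 52 = 8 \left(260 + 52 I\right) = 2080 + 416 I$)
$m{\left(N,s \right)} = \frac{N \left(-12 + N\right)}{4}$ ($m{\left(N,s \right)} = \frac{\left(N - 12\right) N}{4} = \frac{\left(-12 + N\right) N}{4} = \frac{N \left(-12 + N\right)}{4}$)
$-237047 - m{\left(567,U{\left(16 \right)} \right)} = -237047 - \frac{1}{4} \cdot 567 \left(-12 + 567\right) = -237047 - \frac{1}{4} \cdot 567 \cdot 555 = -237047 - \frac{314685}{4} = - \frac{1262873}{4}$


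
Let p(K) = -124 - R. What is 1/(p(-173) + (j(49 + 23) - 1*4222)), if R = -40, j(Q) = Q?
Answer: -1/4234 ≈ -0.00023618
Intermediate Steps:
p(K) = -84 (p(K) = -124 - 1*(-40) = -124 + 40 = -84)
1/(p(-173) + (j(49 + 23) - 1*4222)) = 1/(-84 + ((49 + 23) - 1*4222)) = 1/(-84 + (72 - 4222)) = 1/(-84 - 4150) = 1/(-4234) = -1/4234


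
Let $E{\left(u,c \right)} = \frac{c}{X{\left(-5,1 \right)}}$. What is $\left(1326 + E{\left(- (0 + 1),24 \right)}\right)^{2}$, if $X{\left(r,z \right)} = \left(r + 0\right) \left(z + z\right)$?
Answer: $\frac{43797924}{25} \approx 1.7519 \cdot 10^{6}$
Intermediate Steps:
$X{\left(r,z \right)} = 2 r z$ ($X{\left(r,z \right)} = r 2 z = 2 r z$)
$E{\left(u,c \right)} = - \frac{c}{10}$ ($E{\left(u,c \right)} = \frac{c}{2 \left(-5\right) 1} = \frac{c}{-10} = c \left(- \frac{1}{10}\right) = - \frac{c}{10}$)
$\left(1326 + E{\left(- (0 + 1),24 \right)}\right)^{2} = \left(1326 - \frac{12}{5}\right)^{2} = \left(\frac{6618}{5}\right)^{2} = \frac{43797924}{25}$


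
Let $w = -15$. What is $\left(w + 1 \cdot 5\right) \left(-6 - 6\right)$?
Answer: $120$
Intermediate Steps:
$\left(w + 1 \cdot 5\right) \left(-6 - 6\right) = \left(-15 + 1 \cdot 5\right) \left(-6 - 6\right) = \left(-15 + 5\right) \left(-12\right) = \left(-10\right) \left(-12\right) = 120$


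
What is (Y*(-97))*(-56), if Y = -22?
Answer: -119504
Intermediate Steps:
(Y*(-97))*(-56) = -22*(-97)*(-56) = 2134*(-56) = -119504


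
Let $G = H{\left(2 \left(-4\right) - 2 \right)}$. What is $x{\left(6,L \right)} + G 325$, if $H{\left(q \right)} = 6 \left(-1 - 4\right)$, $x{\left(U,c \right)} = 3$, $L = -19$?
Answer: $-9747$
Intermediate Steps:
$H{\left(q \right)} = -30$ ($H{\left(q \right)} = 6 \left(-5\right) = -30$)
$G = -30$
$x{\left(6,L \right)} + G 325 = 3 - 9750 = -9747$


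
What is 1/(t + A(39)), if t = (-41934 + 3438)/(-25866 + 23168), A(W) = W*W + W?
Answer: 1349/2123688 ≈ 0.00063522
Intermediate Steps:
A(W) = W + W**2 (A(W) = W**2 + W = W + W**2)
t = 19248/1349 (t = -38496/(-2698) = -38496*(-1/2698) = 19248/1349 ≈ 14.268)
1/(t + A(39)) = 1/(19248/1349 + 39*(1 + 39)) = 1/(19248/1349 + 39*40) = 1/(19248/1349 + 1560) = 1/(2123688/1349) = 1349/2123688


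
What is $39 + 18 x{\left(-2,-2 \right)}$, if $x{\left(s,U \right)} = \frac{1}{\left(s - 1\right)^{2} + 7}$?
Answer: $\frac{321}{8} \approx 40.125$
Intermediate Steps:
$x{\left(s,U \right)} = \frac{1}{7 + \left(-1 + s\right)^{2}}$ ($x{\left(s,U \right)} = \frac{1}{\left(-1 + s\right)^{2} + 7} = \frac{1}{7 + \left(-1 + s\right)^{2}}$)
$39 + 18 x{\left(-2,-2 \right)} = 39 + \frac{18}{7 + \left(-1 - 2\right)^{2}} = 39 + \frac{18}{7 + \left(-3\right)^{2}} = 39 + \frac{18}{7 + 9} = 39 + \frac{18}{16} = 39 + 18 \cdot \frac{1}{16} = 39 + \frac{9}{8} = \frac{321}{8}$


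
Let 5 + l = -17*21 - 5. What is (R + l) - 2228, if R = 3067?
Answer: 472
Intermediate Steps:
l = -367 (l = -5 + (-17*21 - 5) = -5 + (-357 - 5) = -5 - 362 = -367)
(R + l) - 2228 = (3067 - 367) - 2228 = 2700 - 2228 = 472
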